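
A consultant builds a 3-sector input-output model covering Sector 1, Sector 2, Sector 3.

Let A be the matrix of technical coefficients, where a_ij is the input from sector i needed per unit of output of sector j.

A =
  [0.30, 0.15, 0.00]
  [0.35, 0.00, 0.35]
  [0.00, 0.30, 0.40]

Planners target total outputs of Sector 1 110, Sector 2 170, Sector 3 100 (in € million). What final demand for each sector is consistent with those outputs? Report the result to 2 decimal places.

d_1 = 51.50, d_2 = 96.50, d_3 = 9.00

I − A =
  [   0.70    -0.15     0.00]
  [  -0.35     1.00    -0.35]
  [   0.00    -0.30     0.60]
d = (I − A) x:
  d_1 = (+0.70)·110 + (-0.15)·170 + (+0.00)·100 = 51.50
  d_2 = (-0.35)·110 + (+1.00)·170 + (-0.35)·100 = 96.50
  d_3 = (+0.00)·110 + (-0.30)·170 + (+0.60)·100 = 9.00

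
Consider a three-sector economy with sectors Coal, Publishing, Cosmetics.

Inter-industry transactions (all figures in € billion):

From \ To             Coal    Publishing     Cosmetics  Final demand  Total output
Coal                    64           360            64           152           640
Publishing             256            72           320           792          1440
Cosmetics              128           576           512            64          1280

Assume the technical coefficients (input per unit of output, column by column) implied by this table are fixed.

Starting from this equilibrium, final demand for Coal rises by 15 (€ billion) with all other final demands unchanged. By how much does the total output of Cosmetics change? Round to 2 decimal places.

Technical coefficients a_ij = z_ij / X_j:
  a_11 = 64/640 = 0.10, a_21 = 256/640 = 0.40, a_31 = 128/640 = 0.20
  a_12 = 360/1440 = 0.25, a_22 = 72/1440 = 0.05, a_32 = 576/1440 = 0.40
  a_13 = 64/1280 = 0.05, a_23 = 320/1280 = 0.25, a_33 = 512/1280 = 0.40
I − A =
  [   0.90    -0.25    -0.05]
  [  -0.40     0.95    -0.25]
  [  -0.20    -0.40     0.60]
Cofactors of I−A, C_ij = (−1)^(i+j)·(minor ij) (rows/columns in the sector order above):
  C_11 = (0.95)(0.60) − (-0.25)(-0.40) = 0.4700
  C_12 = −[(-0.40)(0.60) − (-0.25)(-0.20)] = 0.2900
  C_13 = (-0.40)(-0.40) − (0.95)(-0.20) = 0.3500
  C_21 = −[(-0.25)(0.60) − (-0.05)(-0.40)] = 0.1700
  C_22 = (0.90)(0.60) − (-0.05)(-0.20) = 0.5300
  C_23 = −[(0.90)(-0.40) − (-0.25)(-0.20)] = 0.4100
  C_31 = (-0.25)(-0.25) − (-0.05)(0.95) = 0.1100
  C_32 = −[(0.90)(-0.25) − (-0.05)(-0.40)] = 0.2450
  C_33 = (0.90)(0.95) − (-0.25)(-0.40) = 0.7550
det(I−A) = Σ_j (I−A)_1j·C_1j = (0.90)(0.4700) + (-0.25)(0.2900) + (-0.05)(0.3500) = 0.3330
adj(I−A) = Cᵀ =
  [ 0.4700   0.1700   0.1100]
  [ 0.2900   0.5300   0.2450]
  [ 0.3500   0.4100   0.7550]
(I − A)⁻¹ = adj(I−A) / det(I−A) ≈
  [   1.4114     0.5105     0.3303]
  [   0.8709     1.5916     0.7357]
  [   1.0511     1.2312     2.2673]
Δx = (I − A)⁻¹ Δd with Δd having +15 in the Coal component and 0 elsewhere.
So Δx_3 = L_31 · (+15), where L_31 = adj(I−A)_31 / det(I−A) = 0.3500 / 0.3330.
Δx_3 = 0.3500 × (+15) / 0.3330 = 5.25 / 0.3330 ≈ 15.77.

Δx_3 = 15.77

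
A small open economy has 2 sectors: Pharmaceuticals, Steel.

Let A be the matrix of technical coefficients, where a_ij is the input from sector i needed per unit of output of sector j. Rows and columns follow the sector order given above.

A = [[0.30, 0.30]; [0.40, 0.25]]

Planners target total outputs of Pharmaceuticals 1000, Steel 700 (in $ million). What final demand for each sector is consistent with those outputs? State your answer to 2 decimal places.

I − A =
  [   0.70    -0.30]
  [  -0.40     0.75]
d = (I − A) x:
  d_P = (+0.70)·1000 + (-0.30)·700 = 490.00
  d_S = (-0.40)·1000 + (+0.75)·700 = 125.00

d_P = 490.00, d_S = 125.00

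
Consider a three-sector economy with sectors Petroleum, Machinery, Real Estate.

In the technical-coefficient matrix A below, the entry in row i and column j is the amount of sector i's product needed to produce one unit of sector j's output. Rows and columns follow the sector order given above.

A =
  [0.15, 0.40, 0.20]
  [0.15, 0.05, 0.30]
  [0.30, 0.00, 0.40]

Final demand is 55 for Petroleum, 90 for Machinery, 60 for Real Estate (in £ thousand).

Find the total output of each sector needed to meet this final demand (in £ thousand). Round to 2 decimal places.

x_P = 201.27, x_M = 189.87, x_R = 200.63

I − A =
  [   0.85    -0.40    -0.20]
  [  -0.15     0.95    -0.30]
  [  -0.30     0.00     0.60]
Cofactors of I−A, C_ij = (−1)^(i+j)·(minor ij) (rows/columns in the sector order above):
  C_11 = (0.95)(0.60) − (-0.30)(0.00) = 0.5700
  C_12 = −[(-0.15)(0.60) − (-0.30)(-0.30)] = 0.1800
  C_13 = (-0.15)(0.00) − (0.95)(-0.30) = 0.2850
  C_21 = −[(-0.40)(0.60) − (-0.20)(0.00)] = 0.2400
  C_22 = (0.85)(0.60) − (-0.20)(-0.30) = 0.4500
  C_23 = −[(0.85)(0.00) − (-0.40)(-0.30)] = 0.1200
  C_31 = (-0.40)(-0.30) − (-0.20)(0.95) = 0.3100
  C_32 = −[(0.85)(-0.30) − (-0.20)(-0.15)] = 0.2850
  C_33 = (0.85)(0.95) − (-0.40)(-0.15) = 0.7475
det(I−A) = Σ_j (I−A)_1j·C_1j = (0.85)(0.5700) + (-0.40)(0.1800) + (-0.20)(0.2850) = 0.3555
adj(I−A) = Cᵀ =
  [ 0.5700   0.2400   0.3100]
  [ 0.1800   0.4500   0.2850]
  [ 0.2850   0.1200   0.7475]
(I − A)⁻¹ = adj(I−A) / det(I−A) ≈
  [   1.6034     0.6751     0.8720]
  [   0.5063     1.2658     0.8017]
  [   0.8017     0.3376     2.1027]
x = (I − A)⁻¹ d = adj(I−A)·d / det(I−A), with det(I−A) = 0.3555:
  x_P = (0.5700·55 + 0.2400·90 + 0.3100·60) / 0.3555 = 71.55 / 0.3555 ≈ 201.27
  x_M = (0.1800·55 + 0.4500·90 + 0.2850·60) / 0.3555 = 67.50 / 0.3555 ≈ 189.87
  x_R = (0.2850·55 + 0.1200·90 + 0.7475·60) / 0.3555 = 71.325 / 0.3555 ≈ 200.63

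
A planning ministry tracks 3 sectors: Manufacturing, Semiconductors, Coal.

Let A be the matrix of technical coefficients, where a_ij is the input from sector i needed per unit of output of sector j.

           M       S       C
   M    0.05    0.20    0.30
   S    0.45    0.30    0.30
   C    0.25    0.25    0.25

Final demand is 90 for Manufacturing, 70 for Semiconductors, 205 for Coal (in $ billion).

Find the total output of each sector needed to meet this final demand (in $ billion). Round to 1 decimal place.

I − A =
  [   0.95    -0.20    -0.30]
  [  -0.45     0.70    -0.30]
  [  -0.25    -0.25     0.75]
Cofactors of I−A, C_ij = (−1)^(i+j)·(minor ij) (rows/columns in the sector order above):
  C_11 = (0.70)(0.75) − (-0.30)(-0.25) = 0.4500
  C_12 = −[(-0.45)(0.75) − (-0.30)(-0.25)] = 0.4125
  C_13 = (-0.45)(-0.25) − (0.70)(-0.25) = 0.2875
  C_21 = −[(-0.20)(0.75) − (-0.30)(-0.25)] = 0.2250
  C_22 = (0.95)(0.75) − (-0.30)(-0.25) = 0.6375
  C_23 = −[(0.95)(-0.25) − (-0.20)(-0.25)] = 0.2875
  C_31 = (-0.20)(-0.30) − (-0.30)(0.70) = 0.2700
  C_32 = −[(0.95)(-0.30) − (-0.30)(-0.45)] = 0.4200
  C_33 = (0.95)(0.70) − (-0.20)(-0.45) = 0.5750
det(I−A) = Σ_j (I−A)_1j·C_1j = (0.95)(0.4500) + (-0.20)(0.4125) + (-0.30)(0.2875) = 0.25875
adj(I−A) = Cᵀ =
  [ 0.4500   0.2250   0.2700]
  [ 0.4125   0.6375   0.4200]
  [ 0.2875   0.2875   0.5750]
(I − A)⁻¹ = adj(I−A) / det(I−A) ≈
  [   1.7391     0.8696     1.0435]
  [   1.5942     2.4638     1.6232]
  [   1.1111     1.1111     2.2222]
x = (I − A)⁻¹ d = adj(I−A)·d / det(I−A), with det(I−A) = 0.25875:
  x_M = (0.4500·90 + 0.2250·70 + 0.2700·205) / 0.25875 = 111.60 / 0.25875 ≈ 431.3
  x_S = (0.4125·90 + 0.6375·70 + 0.4200·205) / 0.25875 = 167.85 / 0.25875 ≈ 648.7
  x_C = (0.2875·90 + 0.2875·70 + 0.5750·205) / 0.25875 = 163.875 / 0.25875 ≈ 633.3

x_M = 431.3, x_S = 648.7, x_C = 633.3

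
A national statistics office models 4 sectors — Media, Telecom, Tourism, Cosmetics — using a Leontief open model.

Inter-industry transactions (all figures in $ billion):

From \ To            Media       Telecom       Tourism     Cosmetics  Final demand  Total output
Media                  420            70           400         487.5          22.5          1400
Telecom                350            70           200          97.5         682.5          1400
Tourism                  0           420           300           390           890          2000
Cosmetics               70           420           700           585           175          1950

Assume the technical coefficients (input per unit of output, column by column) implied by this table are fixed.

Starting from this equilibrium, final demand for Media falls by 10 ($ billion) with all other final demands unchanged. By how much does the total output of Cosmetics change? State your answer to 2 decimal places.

Δx_4 = -4.90

Technical coefficients a_ij = z_ij / X_j:
  a_11 = 420/1400 = 0.30, a_21 = 350/1400 = 0.25, a_31 = 0/1400 = 0.00, a_41 = 70/1400 = 0.05
  a_12 = 70/1400 = 0.05, a_22 = 70/1400 = 0.05, a_32 = 420/1400 = 0.30, a_42 = 420/1400 = 0.30
  a_13 = 400/2000 = 0.20, a_23 = 200/2000 = 0.10, a_33 = 300/2000 = 0.15, a_43 = 700/2000 = 0.35
  a_14 = 487.5/1950 = 0.25, a_24 = 97.5/1950 = 0.05, a_34 = 390/1950 = 0.20, a_44 = 585/1950 = 0.30
I − A =
  [   0.70    -0.05    -0.20    -0.25]
  [  -0.25     0.95    -0.10    -0.05]
  [   0.00    -0.30     0.85    -0.20]
  [  -0.05    -0.30    -0.35     0.70]
Compute the cofactors C_ij = (−1)^(i+j)·(3×3 minor ij) of I−A; the adjugate is their transpose:
adj(I−A) = Cᵀ =
  [ 0.453750   0.170250   0.225000   0.238500]
  [ 0.134375   0.354875   0.117375   0.106875]
  [ 0.077750   0.185750   0.415500   0.159750]
  [ 0.128875   0.257125   0.274125   0.518625]
det(I−A) = Σ_j (I−A)_1j·C_1j = (0.70)(0.453750) + (-0.05)(0.134375) + (-0.20)(0.077750) + (-0.25)(0.128875) = 0.2631375
(I − A)⁻¹ = adj(I−A) / det(I−A) ≈
  [   1.7244     0.6470     0.8551     0.9064]
  [   0.5107     1.3486     0.4461     0.4062]
  [   0.2955     0.7059     1.5790     0.6071]
  [   0.4898     0.9772     1.0418     1.9709]
Δx = (I − A)⁻¹ Δd with Δd having -10 in the Media component and 0 elsewhere.
So Δx_4 = L_41 · (-10), where L_41 = adj(I−A)_41 / det(I−A) = 0.128875 / 0.2631375.
Δx_4 = 0.128875 × (-10) / 0.2631375 = -1.28875 / 0.2631375 ≈ -4.90.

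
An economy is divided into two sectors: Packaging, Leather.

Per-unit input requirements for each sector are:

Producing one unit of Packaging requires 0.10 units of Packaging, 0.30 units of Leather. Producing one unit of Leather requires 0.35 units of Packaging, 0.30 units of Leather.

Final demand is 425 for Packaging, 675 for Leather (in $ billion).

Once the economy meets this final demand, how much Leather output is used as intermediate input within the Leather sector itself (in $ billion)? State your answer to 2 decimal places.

I − A =
  [   0.90    -0.35]
  [  -0.30     0.70]
det(I−A) = (0.90)(0.70) − (-0.35)(-0.30) = 0.5250
adj(I−A) = [[0.70, 0.35], [0.30, 0.90]]
(I − A)⁻¹ = adj(I−A) / det(I−A) ≈
  [   1.3333     0.6667]
  [   0.5714     1.7143]
First solve x = (I − A)⁻¹ d = adj(I−A)·d / det(I−A); in particular x_2 = (0.30·425 + 0.90·675) / 0.5250 = 735.00 / 0.5250 = 1400.0000.
Intermediate flow from 2 to 2: z_22 = a_22 · x_2 = 0.30 × 735.00 / 0.5250 = 220.50 / 0.5250 = 420.00.

z_22 = 420.00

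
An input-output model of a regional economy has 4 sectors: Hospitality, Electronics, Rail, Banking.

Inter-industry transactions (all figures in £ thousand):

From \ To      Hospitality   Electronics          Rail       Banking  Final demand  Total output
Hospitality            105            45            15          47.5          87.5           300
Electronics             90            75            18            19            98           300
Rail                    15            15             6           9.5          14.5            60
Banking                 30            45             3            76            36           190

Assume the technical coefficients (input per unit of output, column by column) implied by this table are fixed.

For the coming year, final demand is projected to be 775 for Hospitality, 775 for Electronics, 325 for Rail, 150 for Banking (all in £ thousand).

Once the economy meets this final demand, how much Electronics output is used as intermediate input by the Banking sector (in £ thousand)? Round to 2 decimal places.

z_24 = 137.61

Technical coefficients a_ij = z_ij / X_j:
  a_11 = 105/300 = 0.35, a_21 = 90/300 = 0.30, a_31 = 15/300 = 0.05, a_41 = 30/300 = 0.10
  a_12 = 45/300 = 0.15, a_22 = 75/300 = 0.25, a_32 = 15/300 = 0.05, a_42 = 45/300 = 0.15
  a_13 = 15/60 = 0.25, a_23 = 18/60 = 0.30, a_33 = 6/60 = 0.10, a_43 = 3/60 = 0.05
  a_14 = 47.5/190 = 0.25, a_24 = 19/190 = 0.10, a_34 = 9.5/190 = 0.05, a_44 = 76/190 = 0.40
I − A =
  [   0.65    -0.15    -0.25    -0.25]
  [  -0.30     0.75    -0.30    -0.10]
  [  -0.05    -0.05     0.90    -0.05]
  [  -0.10    -0.15    -0.05     0.60]
Compute the cofactors C_ij = (−1)^(i+j)·(3×3 minor ij) of I−A; the adjugate is their transpose:
adj(I−A) = Cᵀ =
  [ 0.378125   0.124375   0.157125   0.191375]
  [ 0.181000   0.317500   0.164000   0.142000]
  [ 0.037250   0.030250   0.224250   0.039250]
  [ 0.111375   0.102625   0.085875   0.373125]
det(I−A) = Σ_j (I−A)_1j·C_1j = (0.65)(0.378125) + (-0.15)(0.181000) + (-0.25)(0.037250) + (-0.25)(0.111375) = 0.181475
(I − A)⁻¹ = adj(I−A) / det(I−A) ≈
  [   2.0836     0.6854     0.8658     1.0546]
  [   0.9974     1.7496     0.9037     0.7825]
  [   0.2053     0.1667     1.2357     0.2163]
  [   0.6137     0.5655     0.4732     2.0561]
First solve x = (I − A)⁻¹ d = adj(I−A)·d / det(I−A); in particular x_4 = (0.111375·775 + 0.102625·775 + 0.085875·325 + 0.373125·150) / 0.181475 = 249.728125 / 0.181475 ≈ 1376.1021.
Intermediate flow from 2 to 4: z_24 = a_24 · x_4 = 0.10 × 249.728125 / 0.181475 = 24.9728125 / 0.181475 ≈ 137.61.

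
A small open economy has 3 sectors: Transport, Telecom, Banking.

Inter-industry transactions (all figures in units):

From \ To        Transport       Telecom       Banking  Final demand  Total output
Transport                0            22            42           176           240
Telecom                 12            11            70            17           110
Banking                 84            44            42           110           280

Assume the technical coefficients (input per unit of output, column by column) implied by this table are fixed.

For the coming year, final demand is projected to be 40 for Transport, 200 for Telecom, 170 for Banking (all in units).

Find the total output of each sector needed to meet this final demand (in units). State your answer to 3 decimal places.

Technical coefficients a_ij = z_ij / X_j:
  a_11 = 0/240 = 0.00, a_21 = 12/240 = 0.05, a_31 = 84/240 = 0.35
  a_12 = 22/110 = 0.20, a_22 = 11/110 = 0.10, a_32 = 44/110 = 0.40
  a_13 = 42/280 = 0.15, a_23 = 70/280 = 0.25, a_33 = 42/280 = 0.15
I − A =
  [   1.00    -0.20    -0.15]
  [  -0.05     0.90    -0.25]
  [  -0.35    -0.40     0.85]
Cofactors of I−A, C_ij = (−1)^(i+j)·(minor ij) (rows/columns in the sector order above):
  C_11 = (0.90)(0.85) − (-0.25)(-0.40) = 0.6650
  C_12 = −[(-0.05)(0.85) − (-0.25)(-0.35)] = 0.1300
  C_13 = (-0.05)(-0.40) − (0.90)(-0.35) = 0.3350
  C_21 = −[(-0.20)(0.85) − (-0.15)(-0.40)] = 0.2300
  C_22 = (1.00)(0.85) − (-0.15)(-0.35) = 0.7975
  C_23 = −[(1.00)(-0.40) − (-0.20)(-0.35)] = 0.4700
  C_31 = (-0.20)(-0.25) − (-0.15)(0.90) = 0.1850
  C_32 = −[(1.00)(-0.25) − (-0.15)(-0.05)] = 0.2575
  C_33 = (1.00)(0.90) − (-0.20)(-0.05) = 0.8900
det(I−A) = Σ_j (I−A)_1j·C_1j = (1.00)(0.6650) + (-0.20)(0.1300) + (-0.15)(0.3350) = 0.58875
adj(I−A) = Cᵀ =
  [ 0.6650   0.2300   0.1850]
  [ 0.1300   0.7975   0.2575]
  [ 0.3350   0.4700   0.8900]
(I − A)⁻¹ = adj(I−A) / det(I−A) ≈
  [   1.1295     0.3907     0.3142]
  [   0.2208     1.3546     0.4374]
  [   0.5690     0.7983     1.5117]
x = (I − A)⁻¹ d = adj(I−A)·d / det(I−A), with det(I−A) = 0.58875:
  x_1 = (0.6650·40 + 0.2300·200 + 0.1850·170) / 0.58875 = 104.05 / 0.58875 ≈ 176.730
  x_2 = (0.1300·40 + 0.7975·200 + 0.2575·170) / 0.58875 = 208.475 / 0.58875 ≈ 354.098
  x_3 = (0.3350·40 + 0.4700·200 + 0.8900·170) / 0.58875 = 258.70 / 0.58875 ≈ 439.406

x_1 = 176.730, x_2 = 354.098, x_3 = 439.406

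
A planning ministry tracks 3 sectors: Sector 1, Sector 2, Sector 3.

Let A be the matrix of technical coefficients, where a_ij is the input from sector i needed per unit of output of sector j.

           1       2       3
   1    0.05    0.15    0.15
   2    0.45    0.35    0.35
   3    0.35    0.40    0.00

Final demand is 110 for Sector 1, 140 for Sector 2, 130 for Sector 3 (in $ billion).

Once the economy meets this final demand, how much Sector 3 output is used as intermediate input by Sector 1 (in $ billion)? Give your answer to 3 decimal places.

z_31 = 108.889

I − A =
  [   0.95    -0.15    -0.15]
  [  -0.45     0.65    -0.35]
  [  -0.35    -0.40     1.00]
Cofactors of I−A, C_ij = (−1)^(i+j)·(minor ij) (rows/columns in the sector order above):
  C_11 = (0.65)(1.00) − (-0.35)(-0.40) = 0.5100
  C_12 = −[(-0.45)(1.00) − (-0.35)(-0.35)] = 0.5725
  C_13 = (-0.45)(-0.40) − (0.65)(-0.35) = 0.4075
  C_21 = −[(-0.15)(1.00) − (-0.15)(-0.40)] = 0.2100
  C_22 = (0.95)(1.00) − (-0.15)(-0.35) = 0.8975
  C_23 = −[(0.95)(-0.40) − (-0.15)(-0.35)] = 0.4325
  C_31 = (-0.15)(-0.35) − (-0.15)(0.65) = 0.1500
  C_32 = −[(0.95)(-0.35) − (-0.15)(-0.45)] = 0.4000
  C_33 = (0.95)(0.65) − (-0.15)(-0.45) = 0.5500
det(I−A) = Σ_j (I−A)_1j·C_1j = (0.95)(0.5100) + (-0.15)(0.5725) + (-0.15)(0.4075) = 0.3375
adj(I−A) = Cᵀ =
  [ 0.5100   0.2100   0.1500]
  [ 0.5725   0.8975   0.4000]
  [ 0.4075   0.4325   0.5500]
(I − A)⁻¹ = adj(I−A) / det(I−A) ≈
  [   1.5111     0.6222     0.4444]
  [   1.6963     2.6593     1.1852]
  [   1.2074     1.2815     1.6296]
First solve x = (I − A)⁻¹ d = adj(I−A)·d / det(I−A); in particular x_1 = (0.5100·110 + 0.2100·140 + 0.1500·130) / 0.3375 = 105.00 / 0.3375 ≈ 311.11111.
Intermediate flow from 3 to 1: z_31 = a_31 · x_1 = 0.35 × 105.00 / 0.3375 = 36.75 / 0.3375 ≈ 108.889.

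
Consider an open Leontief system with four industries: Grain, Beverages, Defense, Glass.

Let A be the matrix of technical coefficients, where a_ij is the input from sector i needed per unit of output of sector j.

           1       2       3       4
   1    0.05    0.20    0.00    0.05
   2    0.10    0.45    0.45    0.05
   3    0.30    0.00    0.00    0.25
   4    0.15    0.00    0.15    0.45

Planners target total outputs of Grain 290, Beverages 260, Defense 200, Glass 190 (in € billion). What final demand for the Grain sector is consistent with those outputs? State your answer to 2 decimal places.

I − A =
  [   0.95    -0.20     0.00    -0.05]
  [  -0.10     0.55    -0.45    -0.05]
  [  -0.30     0.00     1.00    -0.25]
  [  -0.15     0.00    -0.15     0.55]
d = (I − A) x:
  d_1 = (+0.95)·290 + (-0.20)·260 + (+0.00)·200 + (-0.05)·190 = 214.00
  d_2 = (-0.10)·290 + (+0.55)·260 + (-0.45)·200 + (-0.05)·190 = 14.50
  d_3 = (-0.30)·290 + (+0.00)·260 + (+1.00)·200 + (-0.25)·190 = 65.50
  d_4 = (-0.15)·290 + (+0.00)·260 + (-0.15)·200 + (+0.55)·190 = 31.00

d_1 = 214.00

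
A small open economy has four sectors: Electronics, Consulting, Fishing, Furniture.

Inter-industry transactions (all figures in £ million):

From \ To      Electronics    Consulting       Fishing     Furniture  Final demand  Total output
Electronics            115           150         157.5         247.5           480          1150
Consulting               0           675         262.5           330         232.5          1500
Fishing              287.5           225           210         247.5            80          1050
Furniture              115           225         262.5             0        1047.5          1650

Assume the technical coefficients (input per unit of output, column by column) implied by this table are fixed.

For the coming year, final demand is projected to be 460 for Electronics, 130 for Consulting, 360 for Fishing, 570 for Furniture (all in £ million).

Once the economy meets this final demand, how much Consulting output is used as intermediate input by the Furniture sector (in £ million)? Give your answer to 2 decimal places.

Technical coefficients a_ij = z_ij / X_j:
  a_11 = 115/1150 = 0.10, a_21 = 0/1150 = 0.00, a_31 = 287.5/1150 = 0.25, a_41 = 115/1150 = 0.10
  a_12 = 150/1500 = 0.10, a_22 = 675/1500 = 0.45, a_32 = 225/1500 = 0.15, a_42 = 225/1500 = 0.15
  a_13 = 157.5/1050 = 0.15, a_23 = 262.5/1050 = 0.25, a_33 = 210/1050 = 0.20, a_43 = 262.5/1050 = 0.25
  a_14 = 247.5/1650 = 0.15, a_24 = 330/1650 = 0.20, a_34 = 247.5/1650 = 0.15, a_44 = 0/1650 = 0.00
I − A =
  [   0.90    -0.10    -0.15    -0.15]
  [   0.00     0.55    -0.25    -0.20]
  [  -0.25    -0.15     0.80    -0.15]
  [  -0.10    -0.15    -0.25     1.00]
Compute the cofactors C_ij = (−1)^(i+j)·(3×3 minor ij) of I−A; the adjugate is their transpose:
adj(I−A) = Cᵀ =
  [ 0.344750   0.125750   0.134250   0.097000]
  [ 0.094750   0.625125   0.269250   0.179625]
  [ 0.141250   0.185125   0.457750   0.126875]
  [ 0.084000   0.152625   0.168250   0.335375]
det(I−A) = Σ_j (I−A)_1j·C_1j = (0.90)(0.344750) + (-0.10)(0.094750) + (-0.15)(0.141250) + (-0.15)(0.084000) = 0.2670125
(I − A)⁻¹ = adj(I−A) / det(I−A) ≈
  [   1.2911     0.4710     0.5028     0.3633]
  [   0.3549     2.3412     1.0084     0.6727]
  [   0.5290     0.6933     1.7143     0.4752]
  [   0.3146     0.5716     0.6301     1.2560]
First solve x = (I − A)⁻¹ d = adj(I−A)·d / det(I−A); in particular x_4 = (0.084000·460 + 0.152625·130 + 0.168250·360 + 0.335375·570) / 0.2670125 = 310.215 / 0.2670125 ≈ 1161.7995.
Intermediate flow from 2 to 4: z_24 = a_24 · x_4 = 0.20 × 310.215 / 0.2670125 = 62.043 / 0.2670125 ≈ 232.36.

z_24 = 232.36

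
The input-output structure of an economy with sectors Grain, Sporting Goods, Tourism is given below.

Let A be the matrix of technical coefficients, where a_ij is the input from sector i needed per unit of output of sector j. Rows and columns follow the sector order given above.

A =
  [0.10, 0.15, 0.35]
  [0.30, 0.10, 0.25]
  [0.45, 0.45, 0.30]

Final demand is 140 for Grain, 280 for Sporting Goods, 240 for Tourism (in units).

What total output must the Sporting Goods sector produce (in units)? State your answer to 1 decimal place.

I − A =
  [   0.90    -0.15    -0.35]
  [  -0.30     0.90    -0.25]
  [  -0.45    -0.45     0.70]
Cofactors of I−A, C_ij = (−1)^(i+j)·(minor ij) (rows/columns in the sector order above):
  C_11 = (0.90)(0.70) − (-0.25)(-0.45) = 0.5175
  C_12 = −[(-0.30)(0.70) − (-0.25)(-0.45)] = 0.3225
  C_13 = (-0.30)(-0.45) − (0.90)(-0.45) = 0.5400
  C_21 = −[(-0.15)(0.70) − (-0.35)(-0.45)] = 0.2625
  C_22 = (0.90)(0.70) − (-0.35)(-0.45) = 0.4725
  C_23 = −[(0.90)(-0.45) − (-0.15)(-0.45)] = 0.4725
  C_31 = (-0.15)(-0.25) − (-0.35)(0.90) = 0.3525
  C_32 = −[(0.90)(-0.25) − (-0.35)(-0.30)] = 0.3300
  C_33 = (0.90)(0.90) − (-0.15)(-0.30) = 0.7650
det(I−A) = Σ_j (I−A)_1j·C_1j = (0.90)(0.5175) + (-0.15)(0.3225) + (-0.35)(0.5400) = 0.228375
adj(I−A) = Cᵀ =
  [ 0.5175   0.2625   0.3525]
  [ 0.3225   0.4725   0.3300]
  [ 0.5400   0.4725   0.7650]
(I − A)⁻¹ = adj(I−A) / det(I−A) ≈
  [   2.2660     1.1494     1.5435]
  [   1.4122     2.0690     1.4450]
  [   2.3645     2.0690     3.3498]
x = (I − A)⁻¹ d = adj(I−A)·d / det(I−A), with det(I−A) = 0.228375:
  x_1 = (0.5175·140 + 0.2625·280 + 0.3525·240) / 0.228375 = 230.55 / 0.228375 ≈ 1009.5
  x_2 = (0.3225·140 + 0.4725·280 + 0.3300·240) / 0.228375 = 256.65 / 0.228375 ≈ 1123.8
  x_3 = (0.5400·140 + 0.4725·280 + 0.7650·240) / 0.228375 = 391.50 / 0.228375 ≈ 1714.3

x_2 = 1123.8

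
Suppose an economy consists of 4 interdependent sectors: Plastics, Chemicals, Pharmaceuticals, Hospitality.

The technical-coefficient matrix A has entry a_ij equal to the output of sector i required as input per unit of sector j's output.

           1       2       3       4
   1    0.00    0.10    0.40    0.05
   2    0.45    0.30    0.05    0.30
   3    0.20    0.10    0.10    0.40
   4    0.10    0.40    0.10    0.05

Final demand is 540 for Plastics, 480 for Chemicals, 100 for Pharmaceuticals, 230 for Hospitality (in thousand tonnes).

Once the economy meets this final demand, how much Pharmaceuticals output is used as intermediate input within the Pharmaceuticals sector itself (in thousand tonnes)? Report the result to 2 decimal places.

I − A =
  [   1.00    -0.10    -0.40    -0.05]
  [  -0.45     0.70    -0.05    -0.30]
  [  -0.20    -0.10     0.90    -0.40]
  [  -0.10    -0.40    -0.10     0.95]
Compute the cofactors C_ij = (−1)^(i+j)·(3×3 minor ij) of I−A; the adjugate is their transpose:
adj(I−A) = Cᵀ =
  [ 0.44675   0.20200   0.23025   0.18425]
  [ 0.41125   0.71750   0.26250   0.35875]
  [ 0.25475   0.28150   0.48675   0.30725]
  [ 0.24700   0.35300   0.18600   0.50950]
det(I−A) = Σ_j (I−A)_1j·C_1j = (1.00)(0.44675) + (-0.10)(0.41125) + (-0.40)(0.25475) + (-0.05)(0.24700) = 0.291375
(I − A)⁻¹ = adj(I−A) / det(I−A) ≈
  [   1.5332     0.6933     0.7902     0.6323]
  [   1.4114     2.4625     0.9009     1.2312]
  [   0.8743     0.9661     1.6705     1.0545]
  [   0.8477     1.2115     0.6384     1.7486]
First solve x = (I − A)⁻¹ d = adj(I−A)·d / det(I−A); in particular x_3 = (0.25475·540 + 0.28150·480 + 0.48675·100 + 0.30725·230) / 0.291375 = 392.0275 / 0.291375 ≈ 1345.4397.
Intermediate flow from 3 to 3: z_33 = a_33 · x_3 = 0.10 × 392.0275 / 0.291375 = 39.20275 / 0.291375 ≈ 134.54.

z_33 = 134.54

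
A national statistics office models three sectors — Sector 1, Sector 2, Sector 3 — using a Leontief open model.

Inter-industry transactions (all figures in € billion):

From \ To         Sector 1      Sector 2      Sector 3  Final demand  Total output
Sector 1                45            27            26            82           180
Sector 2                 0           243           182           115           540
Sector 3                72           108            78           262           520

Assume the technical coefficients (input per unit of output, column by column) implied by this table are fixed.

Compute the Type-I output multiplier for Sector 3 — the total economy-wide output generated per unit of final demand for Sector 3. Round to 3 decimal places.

Technical coefficients a_ij = z_ij / X_j:
  a_11 = 45/180 = 0.25, a_21 = 0/180 = 0.00, a_31 = 72/180 = 0.40
  a_12 = 27/540 = 0.05, a_22 = 243/540 = 0.45, a_32 = 108/540 = 0.20
  a_13 = 26/520 = 0.05, a_23 = 182/520 = 0.35, a_33 = 78/520 = 0.15
I − A =
  [   0.75    -0.05    -0.05]
  [   0.00     0.55    -0.35]
  [  -0.40    -0.20     0.85]
Cofactors of I−A, C_ij = (−1)^(i+j)·(minor ij) (rows/columns in the sector order above):
  C_11 = (0.55)(0.85) − (-0.35)(-0.20) = 0.3975
  C_12 = −[(0.00)(0.85) − (-0.35)(-0.40)] = 0.1400
  C_13 = (0.00)(-0.20) − (0.55)(-0.40) = 0.2200
  C_21 = −[(-0.05)(0.85) − (-0.05)(-0.20)] = 0.0525
  C_22 = (0.75)(0.85) − (-0.05)(-0.40) = 0.6175
  C_23 = −[(0.75)(-0.20) − (-0.05)(-0.40)] = 0.1700
  C_31 = (-0.05)(-0.35) − (-0.05)(0.55) = 0.0450
  C_32 = −[(0.75)(-0.35) − (-0.05)(0.00)] = 0.2625
  C_33 = (0.75)(0.55) − (-0.05)(0.00) = 0.4125
det(I−A) = Σ_j (I−A)_1j·C_1j = (0.75)(0.3975) + (-0.05)(0.1400) + (-0.05)(0.2200) = 0.280125
adj(I−A) = Cᵀ =
  [ 0.3975   0.0525   0.0450]
  [ 0.1400   0.6175   0.2625]
  [ 0.2200   0.1700   0.4125]
(I − A)⁻¹ = adj(I−A) / det(I−A) ≈
  [   1.4190     0.1874     0.1606]
  [   0.4998     2.2044     0.9371]
  [   0.7854     0.6069     1.4726]
The output multiplier for sector j is the column-j sum of the Leontief inverse (I − A)⁻¹ = adj(I−A) / det(I−A).
Column 3 of adj(I−A): (0.0450, 0.2625, 0.4125); det(I−A) = 0.280125.
m_3 = (0.0450 + 0.2625 + 0.4125) / 0.280125 = 0.72 / 0.280125 ≈ 2.570.

m_3 = 2.570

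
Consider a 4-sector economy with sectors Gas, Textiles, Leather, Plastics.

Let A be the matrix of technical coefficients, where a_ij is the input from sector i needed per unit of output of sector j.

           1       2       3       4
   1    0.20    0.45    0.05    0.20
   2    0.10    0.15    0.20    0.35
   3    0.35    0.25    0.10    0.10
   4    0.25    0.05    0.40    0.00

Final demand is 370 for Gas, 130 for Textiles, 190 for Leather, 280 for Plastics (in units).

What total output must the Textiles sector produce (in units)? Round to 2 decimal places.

x_2 = 1094.23

I − A =
  [   0.80    -0.45    -0.05    -0.20]
  [  -0.10     0.85    -0.20    -0.35]
  [  -0.35    -0.25     0.90    -0.10]
  [  -0.25    -0.05    -0.40     1.00]
Compute the cofactors C_ij = (−1)^(i+j)·(3×3 minor ij) of I−A; the adjugate is their transpose:
adj(I−A) = Cᵀ =
  [ 0.629250   0.428750   0.264625   0.302375]
  [ 0.288750   0.596250   0.279375   0.294375]
  [ 0.360000   0.363750   0.538125   0.253125]
  [ 0.315750   0.282500   0.295375   0.483875]
det(I−A) = Σ_j (I−A)_1j·C_1j = (0.80)(0.629250) + (-0.45)(0.288750) + (-0.05)(0.360000) + (-0.20)(0.315750) = 0.2923125
(I − A)⁻¹ = adj(I−A) / det(I−A) ≈
  [   2.1527     1.4668     0.9053     1.0344]
  [   0.9878     2.0398     0.9557     1.0071]
  [   1.2316     1.2444     1.8409     0.8659]
  [   1.0802     0.9664     1.0105     1.6553]
x = (I − A)⁻¹ d = adj(I−A)·d / det(I−A), with det(I−A) = 0.2923125:
  x_1 = (0.629250·370 + 0.428750·130 + 0.264625·190 + 0.302375·280) / 0.2923125 = 423.50375 / 0.2923125 ≈ 1448.80
  x_2 = (0.288750·370 + 0.596250·130 + 0.279375·190 + 0.294375·280) / 0.2923125 = 319.85625 / 0.2923125 ≈ 1094.23
  x_3 = (0.360000·370 + 0.363750·130 + 0.538125·190 + 0.253125·280) / 0.2923125 = 353.60625 / 0.2923125 ≈ 1209.69
  x_4 = (0.315750·370 + 0.282500·130 + 0.295375·190 + 0.483875·280) / 0.2923125 = 345.15875 / 0.2923125 ≈ 1180.79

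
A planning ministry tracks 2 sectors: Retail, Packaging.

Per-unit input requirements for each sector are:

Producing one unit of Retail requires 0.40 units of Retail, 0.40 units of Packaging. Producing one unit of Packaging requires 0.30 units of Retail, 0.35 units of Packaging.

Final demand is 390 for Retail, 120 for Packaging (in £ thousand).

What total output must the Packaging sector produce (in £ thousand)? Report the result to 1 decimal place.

x_2 = 844.4

I − A =
  [   0.60    -0.30]
  [  -0.40     0.65]
det(I−A) = (0.60)(0.65) − (-0.30)(-0.40) = 0.2700
adj(I−A) = [[0.65, 0.30], [0.40, 0.60]]
(I − A)⁻¹ = adj(I−A) / det(I−A) ≈
  [   2.4074     1.1111]
  [   1.4815     2.2222]
x = (I − A)⁻¹ d = adj(I−A)·d / det(I−A), with det(I−A) = 0.2700:
  x_1 = (0.65·390 + 0.30·120) / 0.2700 = 289.50 / 0.2700 ≈ 1072.2
  x_2 = (0.40·390 + 0.60·120) / 0.2700 = 228.00 / 0.2700 ≈ 844.4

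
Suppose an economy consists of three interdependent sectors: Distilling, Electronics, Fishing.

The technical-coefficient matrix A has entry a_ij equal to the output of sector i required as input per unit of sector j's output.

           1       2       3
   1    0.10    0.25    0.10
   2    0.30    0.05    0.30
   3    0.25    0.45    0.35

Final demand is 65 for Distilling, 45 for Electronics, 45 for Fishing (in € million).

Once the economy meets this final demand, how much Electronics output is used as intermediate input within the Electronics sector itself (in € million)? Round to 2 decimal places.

z_22 = 8.54

I − A =
  [   0.90    -0.25    -0.10]
  [  -0.30     0.95    -0.30]
  [  -0.25    -0.45     0.65]
Cofactors of I−A, C_ij = (−1)^(i+j)·(minor ij) (rows/columns in the sector order above):
  C_11 = (0.95)(0.65) − (-0.30)(-0.45) = 0.4825
  C_12 = −[(-0.30)(0.65) − (-0.30)(-0.25)] = 0.2700
  C_13 = (-0.30)(-0.45) − (0.95)(-0.25) = 0.3725
  C_21 = −[(-0.25)(0.65) − (-0.10)(-0.45)] = 0.2075
  C_22 = (0.90)(0.65) − (-0.10)(-0.25) = 0.5600
  C_23 = −[(0.90)(-0.45) − (-0.25)(-0.25)] = 0.4675
  C_31 = (-0.25)(-0.30) − (-0.10)(0.95) = 0.1700
  C_32 = −[(0.90)(-0.30) − (-0.10)(-0.30)] = 0.3000
  C_33 = (0.90)(0.95) − (-0.25)(-0.30) = 0.7800
det(I−A) = Σ_j (I−A)_1j·C_1j = (0.90)(0.4825) + (-0.25)(0.2700) + (-0.10)(0.3725) = 0.3295
adj(I−A) = Cᵀ =
  [ 0.4825   0.2075   0.1700]
  [ 0.2700   0.5600   0.3000]
  [ 0.3725   0.4675   0.7800]
(I − A)⁻¹ = adj(I−A) / det(I−A) ≈
  [   1.4643     0.6297     0.5159]
  [   0.8194     1.6995     0.9105]
  [   1.1305     1.4188     2.3672]
First solve x = (I − A)⁻¹ d = adj(I−A)·d / det(I−A); in particular x_2 = (0.2700·65 + 0.5600·45 + 0.3000·45) / 0.3295 = 56.25 / 0.3295 ≈ 170.7132.
Intermediate flow from 2 to 2: z_22 = a_22 · x_2 = 0.05 × 56.25 / 0.3295 = 2.8125 / 0.3295 ≈ 8.54.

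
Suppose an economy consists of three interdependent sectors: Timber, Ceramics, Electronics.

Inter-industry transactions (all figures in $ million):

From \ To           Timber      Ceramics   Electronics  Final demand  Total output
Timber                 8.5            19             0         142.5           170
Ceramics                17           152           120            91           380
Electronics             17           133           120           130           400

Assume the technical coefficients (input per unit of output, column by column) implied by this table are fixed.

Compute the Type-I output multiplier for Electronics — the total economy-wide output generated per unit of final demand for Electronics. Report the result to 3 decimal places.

Technical coefficients a_ij = z_ij / X_j:
  a_11 = 8.5/170 = 0.05, a_21 = 17/170 = 0.10, a_31 = 17/170 = 0.10
  a_12 = 19/380 = 0.05, a_22 = 152/380 = 0.40, a_32 = 133/380 = 0.35
  a_13 = 0/400 = 0.00, a_23 = 120/400 = 0.30, a_33 = 120/400 = 0.30
I − A =
  [   0.95    -0.05     0.00]
  [  -0.10     0.60    -0.30]
  [  -0.10    -0.35     0.70]
Cofactors of I−A, C_ij = (−1)^(i+j)·(minor ij) (rows/columns in the sector order above):
  C_11 = (0.60)(0.70) − (-0.30)(-0.35) = 0.3150
  C_12 = −[(-0.10)(0.70) − (-0.30)(-0.10)] = 0.1000
  C_13 = (-0.10)(-0.35) − (0.60)(-0.10) = 0.0950
  C_21 = −[(-0.05)(0.70) − (0.00)(-0.35)] = 0.0350
  C_22 = (0.95)(0.70) − (0.00)(-0.10) = 0.6650
  C_23 = −[(0.95)(-0.35) − (-0.05)(-0.10)] = 0.3375
  C_31 = (-0.05)(-0.30) − (0.00)(0.60) = 0.0150
  C_32 = −[(0.95)(-0.30) − (0.00)(-0.10)] = 0.2850
  C_33 = (0.95)(0.60) − (-0.05)(-0.10) = 0.5650
det(I−A) = Σ_j (I−A)_1j·C_1j = (0.95)(0.3150) + (-0.05)(0.1000) + (0.00)(0.0950) = 0.29425
adj(I−A) = Cᵀ =
  [ 0.3150   0.0350   0.0150]
  [ 0.1000   0.6650   0.2850]
  [ 0.0950   0.3375   0.5650]
(I − A)⁻¹ = adj(I−A) / det(I−A) ≈
  [   1.0705     0.1189     0.0510]
  [   0.3398     2.2600     0.9686]
  [   0.3229     1.1470     1.9201]
The output multiplier for sector j is the column-j sum of the Leontief inverse (I − A)⁻¹ = adj(I−A) / det(I−A).
Column 3 of adj(I−A): (0.0150, 0.2850, 0.5650); det(I−A) = 0.29425.
m_3 = (0.0150 + 0.2850 + 0.5650) / 0.29425 = 0.865 / 0.29425 ≈ 2.940.

m_3 = 2.940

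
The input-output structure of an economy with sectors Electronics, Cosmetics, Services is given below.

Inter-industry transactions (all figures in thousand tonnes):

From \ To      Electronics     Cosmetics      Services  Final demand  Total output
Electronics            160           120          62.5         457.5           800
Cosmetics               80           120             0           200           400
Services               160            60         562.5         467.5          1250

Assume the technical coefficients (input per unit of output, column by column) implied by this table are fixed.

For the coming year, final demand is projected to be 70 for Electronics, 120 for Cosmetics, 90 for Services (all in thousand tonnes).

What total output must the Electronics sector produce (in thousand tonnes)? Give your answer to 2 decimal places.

Technical coefficients a_ij = z_ij / X_j:
  a_11 = 160/800 = 0.20, a_21 = 80/800 = 0.10, a_31 = 160/800 = 0.20
  a_12 = 120/400 = 0.30, a_22 = 120/400 = 0.30, a_32 = 60/400 = 0.15
  a_13 = 62.5/1250 = 0.05, a_23 = 0/1250 = 0.00, a_33 = 562.5/1250 = 0.45
I − A =
  [   0.80    -0.30    -0.05]
  [  -0.10     0.70     0.00]
  [  -0.20    -0.15     0.55]
Cofactors of I−A, C_ij = (−1)^(i+j)·(minor ij) (rows/columns in the sector order above):
  C_11 = (0.70)(0.55) − (0.00)(-0.15) = 0.3850
  C_12 = −[(-0.10)(0.55) − (0.00)(-0.20)] = 0.0550
  C_13 = (-0.10)(-0.15) − (0.70)(-0.20) = 0.1550
  C_21 = −[(-0.30)(0.55) − (-0.05)(-0.15)] = 0.1725
  C_22 = (0.80)(0.55) − (-0.05)(-0.20) = 0.4300
  C_23 = −[(0.80)(-0.15) − (-0.30)(-0.20)] = 0.1800
  C_31 = (-0.30)(0.00) − (-0.05)(0.70) = 0.0350
  C_32 = −[(0.80)(0.00) − (-0.05)(-0.10)] = 0.0050
  C_33 = (0.80)(0.70) − (-0.30)(-0.10) = 0.5300
det(I−A) = Σ_j (I−A)_1j·C_1j = (0.80)(0.3850) + (-0.30)(0.0550) + (-0.05)(0.1550) = 0.28375
adj(I−A) = Cᵀ =
  [ 0.3850   0.1725   0.0350]
  [ 0.0550   0.4300   0.0050]
  [ 0.1550   0.1800   0.5300]
(I − A)⁻¹ = adj(I−A) / det(I−A) ≈
  [   1.3568     0.6079     0.1233]
  [   0.1938     1.5154     0.0176]
  [   0.5463     0.6344     1.8678]
x = (I − A)⁻¹ d = adj(I−A)·d / det(I−A), with det(I−A) = 0.28375:
  x_1 = (0.3850·70 + 0.1725·120 + 0.0350·90) / 0.28375 = 50.80 / 0.28375 ≈ 179.03
  x_2 = (0.0550·70 + 0.4300·120 + 0.0050·90) / 0.28375 = 55.90 / 0.28375 ≈ 197.00
  x_3 = (0.1550·70 + 0.1800·120 + 0.5300·90) / 0.28375 = 80.15 / 0.28375 ≈ 282.47

x_1 = 179.03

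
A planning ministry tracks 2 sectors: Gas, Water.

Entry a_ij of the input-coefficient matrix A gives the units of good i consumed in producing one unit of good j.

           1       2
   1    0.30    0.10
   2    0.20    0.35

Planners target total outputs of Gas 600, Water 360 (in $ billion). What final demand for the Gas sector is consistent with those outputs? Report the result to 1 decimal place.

d_1 = 384.0

I − A =
  [   0.70    -0.10]
  [  -0.20     0.65]
d = (I − A) x:
  d_1 = (+0.70)·600 + (-0.10)·360 = 384.0
  d_2 = (-0.20)·600 + (+0.65)·360 = 114.0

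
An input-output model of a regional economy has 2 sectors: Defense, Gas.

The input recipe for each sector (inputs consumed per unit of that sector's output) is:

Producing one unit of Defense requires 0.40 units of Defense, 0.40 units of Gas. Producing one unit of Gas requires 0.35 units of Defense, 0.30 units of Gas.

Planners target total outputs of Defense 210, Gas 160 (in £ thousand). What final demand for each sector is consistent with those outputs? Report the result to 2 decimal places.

I − A =
  [   0.60    -0.35]
  [  -0.40     0.70]
d = (I − A) x:
  d_1 = (+0.60)·210 + (-0.35)·160 = 70.00
  d_2 = (-0.40)·210 + (+0.70)·160 = 28.00

d_1 = 70.00, d_2 = 28.00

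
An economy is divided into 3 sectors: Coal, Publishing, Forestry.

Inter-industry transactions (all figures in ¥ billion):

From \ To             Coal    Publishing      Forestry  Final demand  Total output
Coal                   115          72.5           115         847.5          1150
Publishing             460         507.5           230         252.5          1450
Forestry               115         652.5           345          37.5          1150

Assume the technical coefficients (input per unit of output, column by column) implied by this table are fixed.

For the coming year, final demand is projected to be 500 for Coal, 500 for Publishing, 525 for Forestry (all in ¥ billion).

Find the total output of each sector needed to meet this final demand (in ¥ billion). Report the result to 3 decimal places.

x_C = 906.142, x_P = 1991.349, x_F = 2159.602

Technical coefficients a_ij = z_ij / X_j:
  a_CC = 115/1150 = 0.10, a_PC = 460/1150 = 0.40, a_FC = 115/1150 = 0.10
  a_CP = 72.5/1450 = 0.05, a_PP = 507.5/1450 = 0.35, a_FP = 652.5/1450 = 0.45
  a_CF = 115/1150 = 0.10, a_PF = 230/1150 = 0.20, a_FF = 345/1150 = 0.30
I − A =
  [   0.90    -0.05    -0.10]
  [  -0.40     0.65    -0.20]
  [  -0.10    -0.45     0.70]
Cofactors of I−A, C_ij = (−1)^(i+j)·(minor ij) (rows/columns in the sector order above):
  C_11 = (0.65)(0.70) − (-0.20)(-0.45) = 0.3650
  C_12 = −[(-0.40)(0.70) − (-0.20)(-0.10)] = 0.3000
  C_13 = (-0.40)(-0.45) − (0.65)(-0.10) = 0.2450
  C_21 = −[(-0.05)(0.70) − (-0.10)(-0.45)] = 0.0800
  C_22 = (0.90)(0.70) − (-0.10)(-0.10) = 0.6200
  C_23 = −[(0.90)(-0.45) − (-0.05)(-0.10)] = 0.4100
  C_31 = (-0.05)(-0.20) − (-0.10)(0.65) = 0.0750
  C_32 = −[(0.90)(-0.20) − (-0.10)(-0.40)] = 0.2200
  C_33 = (0.90)(0.65) − (-0.05)(-0.40) = 0.5650
det(I−A) = Σ_j (I−A)_1j·C_1j = (0.90)(0.3650) + (-0.05)(0.3000) + (-0.10)(0.2450) = 0.2890
adj(I−A) = Cᵀ =
  [ 0.3650   0.0800   0.0750]
  [ 0.3000   0.6200   0.2200]
  [ 0.2450   0.4100   0.5650]
(I − A)⁻¹ = adj(I−A) / det(I−A) ≈
  [   1.2630     0.2768     0.2595]
  [   1.0381     2.1453     0.7612]
  [   0.8478     1.4187     1.9550]
x = (I − A)⁻¹ d = adj(I−A)·d / det(I−A), with det(I−A) = 0.2890:
  x_C = (0.3650·500 + 0.0800·500 + 0.0750·525) / 0.2890 = 261.875 / 0.2890 ≈ 906.142
  x_P = (0.3000·500 + 0.6200·500 + 0.2200·525) / 0.2890 = 575.50 / 0.2890 ≈ 1991.349
  x_F = (0.2450·500 + 0.4100·500 + 0.5650·525) / 0.2890 = 624.125 / 0.2890 ≈ 2159.602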